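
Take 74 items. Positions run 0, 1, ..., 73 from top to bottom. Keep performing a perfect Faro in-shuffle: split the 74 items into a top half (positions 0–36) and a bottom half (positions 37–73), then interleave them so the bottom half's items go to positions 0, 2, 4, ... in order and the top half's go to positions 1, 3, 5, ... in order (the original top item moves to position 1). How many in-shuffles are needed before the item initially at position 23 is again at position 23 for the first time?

Follow position 23 under repeated in-shuffles:
23 → 47 → 20 → 41 → 8 → 17 → 35 → 71 → 68 → 62 → 50 → 26 → 53 → 32 → 65 → 56 → 38 → 2 → 5 → 11 → 23
It first returns after 20 in-shuffles.

20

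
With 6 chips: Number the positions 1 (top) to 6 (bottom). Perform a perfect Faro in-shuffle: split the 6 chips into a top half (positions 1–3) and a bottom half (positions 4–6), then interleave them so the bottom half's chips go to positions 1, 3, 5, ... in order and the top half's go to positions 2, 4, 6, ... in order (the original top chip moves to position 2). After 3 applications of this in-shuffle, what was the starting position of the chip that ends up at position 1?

Work backwards from position 1, undoing one in-shuffle at a time:
1 ← 4 ← 2 ← 1
So the chip now at position 1 started at position 1.

1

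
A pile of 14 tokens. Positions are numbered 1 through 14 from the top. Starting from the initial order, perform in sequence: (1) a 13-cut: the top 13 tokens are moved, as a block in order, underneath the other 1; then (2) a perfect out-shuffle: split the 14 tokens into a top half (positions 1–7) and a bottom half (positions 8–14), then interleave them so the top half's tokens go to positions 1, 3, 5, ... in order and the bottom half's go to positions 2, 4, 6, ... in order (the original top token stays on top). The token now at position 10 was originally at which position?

Undo the operations in reverse order, starting from position 10:
  undo op 2 (out-shuffle, from bottom half): 10 ← 12
  undo op 1 (cut 13): 12 ← 11
So the token at position 10 came from original position 11.

11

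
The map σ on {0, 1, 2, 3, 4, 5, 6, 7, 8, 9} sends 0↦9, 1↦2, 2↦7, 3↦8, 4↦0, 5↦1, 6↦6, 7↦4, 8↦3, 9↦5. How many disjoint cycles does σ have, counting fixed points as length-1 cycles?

Cycle decomposition: (0 9 5 1 2 7 4) (3 8) (6).
3 cycles.

3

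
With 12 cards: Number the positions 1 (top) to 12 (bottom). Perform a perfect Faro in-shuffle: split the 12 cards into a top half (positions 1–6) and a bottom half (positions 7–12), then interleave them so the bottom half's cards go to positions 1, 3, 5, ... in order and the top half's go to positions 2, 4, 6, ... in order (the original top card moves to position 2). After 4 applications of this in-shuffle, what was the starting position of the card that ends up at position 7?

11

Work backwards from position 7, undoing one in-shuffle at a time:
7 ← 10 ← 5 ← 9 ← 11
So the card now at position 7 started at position 11.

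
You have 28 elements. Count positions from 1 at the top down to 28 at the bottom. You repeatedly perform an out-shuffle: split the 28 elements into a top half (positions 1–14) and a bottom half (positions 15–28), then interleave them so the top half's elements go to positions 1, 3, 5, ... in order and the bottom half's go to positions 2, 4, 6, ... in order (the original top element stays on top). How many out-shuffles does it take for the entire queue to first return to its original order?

18

The out-shuffle permutes the 28 positions with cycle lengths [1, 1, 2, 6, 18].
Every element is home exactly when every cycle has completed a whole number of laps, i.e. after lcm(1, 2, 6, 18) = 18 out-shuffles.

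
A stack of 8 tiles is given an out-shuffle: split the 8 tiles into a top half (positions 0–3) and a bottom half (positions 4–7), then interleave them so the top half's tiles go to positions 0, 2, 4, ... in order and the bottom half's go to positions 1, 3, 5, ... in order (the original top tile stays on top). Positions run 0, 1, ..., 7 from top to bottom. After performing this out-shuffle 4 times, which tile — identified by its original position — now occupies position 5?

Work backwards from position 5, undoing one out-shuffle at a time:
5 ← 6 ← 3 ← 5 ← 6
So the tile now at position 5 started at position 6.

6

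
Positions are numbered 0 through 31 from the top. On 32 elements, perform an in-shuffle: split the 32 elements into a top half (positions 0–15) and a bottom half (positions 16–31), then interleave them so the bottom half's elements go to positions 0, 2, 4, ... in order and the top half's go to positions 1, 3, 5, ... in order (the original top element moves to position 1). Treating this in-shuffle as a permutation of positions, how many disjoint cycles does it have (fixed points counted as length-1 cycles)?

4

Trace each unvisited position around until it returns:
(0 1 3 7 15 31 30 28 24 16) (2 5 11 23 14 29 26 20 8 17) (4 9 19 6 13 27 22 12 25 18) (10 21)
4 cycles in total.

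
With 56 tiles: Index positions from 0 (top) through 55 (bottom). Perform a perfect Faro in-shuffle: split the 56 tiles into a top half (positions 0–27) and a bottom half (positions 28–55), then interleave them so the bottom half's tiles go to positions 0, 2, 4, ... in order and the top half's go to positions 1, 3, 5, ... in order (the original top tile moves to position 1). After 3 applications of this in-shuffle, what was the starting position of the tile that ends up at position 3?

28

Work backwards from position 3, undoing one in-shuffle at a time:
3 ← 1 ← 0 ← 28
So the tile now at position 3 started at position 28.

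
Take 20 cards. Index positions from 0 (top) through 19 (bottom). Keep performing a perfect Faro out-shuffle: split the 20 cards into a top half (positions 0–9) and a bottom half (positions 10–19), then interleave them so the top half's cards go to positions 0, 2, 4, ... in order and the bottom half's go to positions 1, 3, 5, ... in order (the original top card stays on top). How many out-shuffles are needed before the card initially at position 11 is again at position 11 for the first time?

Follow position 11 under repeated out-shuffles:
11 → 3 → 6 → 12 → 5 → 10 → 1 → 2 → 4 → 8 → 16 → 13 → 7 → 14 → 9 → 18 → 17 → 15 → 11
It first returns after 18 out-shuffles.

18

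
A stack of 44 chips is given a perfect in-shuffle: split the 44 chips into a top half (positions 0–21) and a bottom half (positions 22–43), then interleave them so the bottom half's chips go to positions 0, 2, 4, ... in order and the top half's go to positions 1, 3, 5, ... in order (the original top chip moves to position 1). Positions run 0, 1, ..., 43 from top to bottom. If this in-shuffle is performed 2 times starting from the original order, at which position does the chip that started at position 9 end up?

39

Track the chip's position through each in-shuffle:
9 → 19 → 39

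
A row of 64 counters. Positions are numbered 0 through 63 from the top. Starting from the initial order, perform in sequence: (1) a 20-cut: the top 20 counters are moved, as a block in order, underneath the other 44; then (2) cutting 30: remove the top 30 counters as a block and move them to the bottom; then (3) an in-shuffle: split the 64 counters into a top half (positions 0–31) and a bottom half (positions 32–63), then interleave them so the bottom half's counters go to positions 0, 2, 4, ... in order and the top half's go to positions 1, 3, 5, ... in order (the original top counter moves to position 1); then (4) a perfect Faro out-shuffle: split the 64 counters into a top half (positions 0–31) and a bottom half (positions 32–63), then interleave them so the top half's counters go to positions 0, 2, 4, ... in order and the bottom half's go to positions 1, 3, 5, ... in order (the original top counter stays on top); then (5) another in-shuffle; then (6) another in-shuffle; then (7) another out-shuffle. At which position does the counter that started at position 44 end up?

Track the counter from position 44 forward through each operation:
  after op 1 (cut 20): 44 → 24
  after op 2 (cut 30): 24 → 58
  after op 3 (in-shuffle): 58 → 52
  after op 4 (out-shuffle): 52 → 41
  after op 5 (in-shuffle): 41 → 18
  after op 6 (in-shuffle): 18 → 37
  after op 7 (out-shuffle): 37 → 11

11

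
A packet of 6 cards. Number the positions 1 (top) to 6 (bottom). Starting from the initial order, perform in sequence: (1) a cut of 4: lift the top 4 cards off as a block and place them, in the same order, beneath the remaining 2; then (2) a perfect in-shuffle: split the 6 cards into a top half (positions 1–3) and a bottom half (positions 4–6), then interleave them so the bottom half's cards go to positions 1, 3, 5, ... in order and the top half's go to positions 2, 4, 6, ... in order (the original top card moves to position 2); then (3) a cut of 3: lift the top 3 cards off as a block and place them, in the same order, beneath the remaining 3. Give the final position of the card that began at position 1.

3

Track the card from position 1 forward through each operation:
  after op 1 (cut 4): 1 → 3
  after op 2 (in-shuffle): 3 → 6
  after op 3 (cut 3): 6 → 3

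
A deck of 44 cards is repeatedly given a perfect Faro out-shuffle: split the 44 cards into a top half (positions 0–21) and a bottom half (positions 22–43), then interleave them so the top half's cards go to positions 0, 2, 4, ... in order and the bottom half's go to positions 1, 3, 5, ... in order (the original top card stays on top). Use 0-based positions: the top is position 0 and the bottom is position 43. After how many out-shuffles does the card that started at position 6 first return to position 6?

14

Follow position 6 under repeated out-shuffles:
6 → 12 → 24 → 5 → 10 → 20 → 40 → 37 → 31 → 19 → 38 → 33 → 23 → 3 → 6
It first returns after 14 out-shuffles.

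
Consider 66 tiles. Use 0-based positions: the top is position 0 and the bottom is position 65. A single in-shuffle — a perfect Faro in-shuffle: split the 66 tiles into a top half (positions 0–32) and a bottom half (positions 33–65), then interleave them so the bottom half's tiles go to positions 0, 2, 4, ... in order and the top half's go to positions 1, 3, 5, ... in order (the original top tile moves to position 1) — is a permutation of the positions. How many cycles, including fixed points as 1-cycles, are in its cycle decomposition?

Trace each unvisited position around until it returns:
(0 1 3 7 15 31 ... len 66)
1 cycle in total.

1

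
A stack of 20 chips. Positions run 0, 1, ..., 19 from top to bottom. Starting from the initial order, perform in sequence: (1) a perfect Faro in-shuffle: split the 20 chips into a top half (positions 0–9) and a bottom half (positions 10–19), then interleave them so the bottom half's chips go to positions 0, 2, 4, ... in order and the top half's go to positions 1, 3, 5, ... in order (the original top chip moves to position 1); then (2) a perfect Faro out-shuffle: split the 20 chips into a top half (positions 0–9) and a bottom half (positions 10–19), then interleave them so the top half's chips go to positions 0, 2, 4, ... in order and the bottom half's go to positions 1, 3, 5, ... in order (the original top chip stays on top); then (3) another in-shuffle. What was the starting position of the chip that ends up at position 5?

0

Undo the operations in reverse order, starting from position 5:
  undo op 3 (in-shuffle, from top half): 5 ← 2
  undo op 2 (out-shuffle, from top half): 2 ← 1
  undo op 1 (in-shuffle, from top half): 1 ← 0
So the chip at position 5 came from original position 0.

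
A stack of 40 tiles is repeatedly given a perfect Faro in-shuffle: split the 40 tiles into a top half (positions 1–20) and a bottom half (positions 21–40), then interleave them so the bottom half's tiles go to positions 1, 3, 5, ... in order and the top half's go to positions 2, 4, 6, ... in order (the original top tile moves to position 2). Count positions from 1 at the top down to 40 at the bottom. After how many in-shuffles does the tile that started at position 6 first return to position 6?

20

Follow position 6 under repeated in-shuffles:
6 → 12 → 24 → 7 → 14 → 28 → 15 → 30 → 19 → 38 → 35 → 29 → 17 → 34 → 27 → 13 → 26 → 11 → 22 → 3 → 6
It first returns after 20 in-shuffles.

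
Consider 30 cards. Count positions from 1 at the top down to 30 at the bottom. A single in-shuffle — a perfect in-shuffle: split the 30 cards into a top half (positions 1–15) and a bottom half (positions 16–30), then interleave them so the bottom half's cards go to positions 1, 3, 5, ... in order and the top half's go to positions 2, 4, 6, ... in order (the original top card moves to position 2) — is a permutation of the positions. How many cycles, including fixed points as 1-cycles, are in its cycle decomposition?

Trace each unvisited position around until it returns:
(1 2 4 8 16) (3 6 12 24 17) (5 10 20 9 18) (7 14 28 25 19) (11 22 13 26 21) (15 30 29 27 23)
6 cycles in total.

6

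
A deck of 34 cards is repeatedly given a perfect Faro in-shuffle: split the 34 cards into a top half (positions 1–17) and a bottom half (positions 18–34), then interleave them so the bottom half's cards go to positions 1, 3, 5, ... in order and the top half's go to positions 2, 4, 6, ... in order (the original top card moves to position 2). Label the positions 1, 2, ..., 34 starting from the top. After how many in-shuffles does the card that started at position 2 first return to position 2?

12

Follow position 2 under repeated in-shuffles:
2 → 4 → 8 → 16 → 32 → 29 → 23 → 11 → 22 → 9 → 18 → 1 → 2
It first returns after 12 in-shuffles.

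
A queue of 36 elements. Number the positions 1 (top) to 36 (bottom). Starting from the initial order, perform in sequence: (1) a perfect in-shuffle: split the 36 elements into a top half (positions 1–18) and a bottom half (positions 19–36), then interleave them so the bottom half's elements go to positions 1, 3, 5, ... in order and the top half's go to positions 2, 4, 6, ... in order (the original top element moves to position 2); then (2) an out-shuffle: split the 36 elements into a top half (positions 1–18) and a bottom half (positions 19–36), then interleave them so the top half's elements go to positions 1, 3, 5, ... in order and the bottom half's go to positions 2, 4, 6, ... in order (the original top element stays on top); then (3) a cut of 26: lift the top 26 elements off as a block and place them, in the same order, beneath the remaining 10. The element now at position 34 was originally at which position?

Undo the operations in reverse order, starting from position 34:
  undo op 3 (cut 26): 34 ← 24
  undo op 2 (out-shuffle, from bottom half): 24 ← 30
  undo op 1 (in-shuffle, from top half): 30 ← 15
So the element at position 34 came from original position 15.

15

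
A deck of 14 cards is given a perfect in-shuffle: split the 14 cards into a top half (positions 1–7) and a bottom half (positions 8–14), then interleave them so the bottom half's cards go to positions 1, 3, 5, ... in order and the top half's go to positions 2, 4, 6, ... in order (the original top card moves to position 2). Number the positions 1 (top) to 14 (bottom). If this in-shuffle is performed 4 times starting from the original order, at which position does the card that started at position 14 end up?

14

Track the card's position through each in-shuffle:
14 → 13 → 11 → 7 → 14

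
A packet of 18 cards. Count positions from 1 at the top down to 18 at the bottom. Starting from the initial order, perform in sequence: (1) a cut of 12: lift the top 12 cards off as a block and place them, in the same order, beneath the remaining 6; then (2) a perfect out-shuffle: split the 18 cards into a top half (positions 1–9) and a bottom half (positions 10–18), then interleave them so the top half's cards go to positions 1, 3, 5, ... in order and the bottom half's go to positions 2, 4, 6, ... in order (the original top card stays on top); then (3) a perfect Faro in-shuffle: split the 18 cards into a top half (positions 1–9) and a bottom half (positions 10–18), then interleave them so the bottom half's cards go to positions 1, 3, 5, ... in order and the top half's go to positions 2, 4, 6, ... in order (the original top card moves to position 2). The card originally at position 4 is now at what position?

Track the card from position 4 forward through each operation:
  after op 1 (cut 12): 4 → 10
  after op 2 (out-shuffle): 10 → 2
  after op 3 (in-shuffle): 2 → 4

4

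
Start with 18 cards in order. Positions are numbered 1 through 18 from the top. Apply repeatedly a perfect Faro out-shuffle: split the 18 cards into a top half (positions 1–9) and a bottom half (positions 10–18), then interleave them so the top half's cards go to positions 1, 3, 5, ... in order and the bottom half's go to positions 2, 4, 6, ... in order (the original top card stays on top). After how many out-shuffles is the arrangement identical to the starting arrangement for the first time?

The out-shuffle permutes the 18 positions with cycle lengths [1, 1, 8, 8].
Every card is home exactly when every cycle has completed a whole number of laps, i.e. after lcm(1, 8) = 8 out-shuffles.

8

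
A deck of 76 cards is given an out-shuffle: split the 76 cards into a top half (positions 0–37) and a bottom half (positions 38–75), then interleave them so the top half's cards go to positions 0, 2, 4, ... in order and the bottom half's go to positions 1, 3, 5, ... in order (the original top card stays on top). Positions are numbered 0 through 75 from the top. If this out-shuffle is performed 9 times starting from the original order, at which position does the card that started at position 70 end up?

Track the card's position through each out-shuffle:
70 → 65 → 55 → 35 → 70 → 65 → 55 → 35 → 70 → 65

65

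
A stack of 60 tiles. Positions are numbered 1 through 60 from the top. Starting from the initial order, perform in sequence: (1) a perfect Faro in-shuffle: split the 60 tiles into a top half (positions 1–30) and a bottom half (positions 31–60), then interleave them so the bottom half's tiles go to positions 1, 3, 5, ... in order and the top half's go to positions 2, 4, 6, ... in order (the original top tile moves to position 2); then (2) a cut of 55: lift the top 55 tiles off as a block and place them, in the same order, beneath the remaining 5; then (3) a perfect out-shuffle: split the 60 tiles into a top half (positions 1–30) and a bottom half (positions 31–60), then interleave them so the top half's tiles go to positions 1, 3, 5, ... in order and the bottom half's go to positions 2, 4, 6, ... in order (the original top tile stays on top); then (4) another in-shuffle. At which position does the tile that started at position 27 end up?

Track the tile from position 27 forward through each operation:
  after op 1 (in-shuffle): 27 → 54
  after op 2 (cut 55): 54 → 59
  after op 3 (out-shuffle): 59 → 58
  after op 4 (in-shuffle): 58 → 55

55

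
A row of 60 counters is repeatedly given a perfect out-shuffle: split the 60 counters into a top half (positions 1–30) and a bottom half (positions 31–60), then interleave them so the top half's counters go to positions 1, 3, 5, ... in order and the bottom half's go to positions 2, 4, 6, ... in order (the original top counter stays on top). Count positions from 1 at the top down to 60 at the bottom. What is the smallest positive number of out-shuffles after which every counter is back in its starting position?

58

The out-shuffle permutes the 60 positions with cycle lengths [1, 1, 58].
Every counter is home exactly when every cycle has completed a whole number of laps, i.e. after lcm(1, 58) = 58 out-shuffles.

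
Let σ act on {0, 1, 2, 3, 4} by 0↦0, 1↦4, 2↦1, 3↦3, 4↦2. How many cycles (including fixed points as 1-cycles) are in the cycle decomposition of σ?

3

Cycle decomposition: (0) (1 4 2) (3).
3 cycles.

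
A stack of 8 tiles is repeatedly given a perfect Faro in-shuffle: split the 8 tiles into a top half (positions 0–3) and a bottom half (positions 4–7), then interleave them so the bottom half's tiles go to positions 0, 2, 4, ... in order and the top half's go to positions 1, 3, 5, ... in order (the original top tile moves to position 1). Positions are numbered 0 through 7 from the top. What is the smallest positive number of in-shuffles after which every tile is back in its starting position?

6

The in-shuffle permutes the 8 positions with cycle lengths [2, 6].
Every tile is home exactly when every cycle has completed a whole number of laps, i.e. after lcm(2, 6) = 6 in-shuffles.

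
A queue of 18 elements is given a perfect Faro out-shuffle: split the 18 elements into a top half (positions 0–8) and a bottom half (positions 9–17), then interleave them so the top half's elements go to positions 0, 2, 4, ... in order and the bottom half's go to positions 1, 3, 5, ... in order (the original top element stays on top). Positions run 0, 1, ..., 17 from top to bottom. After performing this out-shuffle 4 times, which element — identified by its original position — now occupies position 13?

Work backwards from position 13, undoing one out-shuffle at a time:
13 ← 15 ← 16 ← 8 ← 4
So the element now at position 13 started at position 4.

4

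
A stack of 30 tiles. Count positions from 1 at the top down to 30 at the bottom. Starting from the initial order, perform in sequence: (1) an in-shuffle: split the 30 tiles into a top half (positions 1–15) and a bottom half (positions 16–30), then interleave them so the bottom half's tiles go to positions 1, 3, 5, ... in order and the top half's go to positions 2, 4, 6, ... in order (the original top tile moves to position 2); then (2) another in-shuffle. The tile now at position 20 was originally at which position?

5

Undo the operations in reverse order, starting from position 20:
  undo op 2 (in-shuffle, from top half): 20 ← 10
  undo op 1 (in-shuffle, from top half): 10 ← 5
So the tile at position 20 came from original position 5.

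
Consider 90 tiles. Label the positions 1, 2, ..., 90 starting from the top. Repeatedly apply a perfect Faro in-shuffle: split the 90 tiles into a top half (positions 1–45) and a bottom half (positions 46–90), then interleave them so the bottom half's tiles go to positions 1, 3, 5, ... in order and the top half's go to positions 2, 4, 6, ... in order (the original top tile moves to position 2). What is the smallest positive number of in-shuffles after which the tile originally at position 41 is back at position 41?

Follow position 41 under repeated in-shuffles:
41 → 82 → 73 → 55 → 19 → 38 → 76 → 61 → 31 → 62 → 33 → 66 → 41
It first returns after 12 in-shuffles.

12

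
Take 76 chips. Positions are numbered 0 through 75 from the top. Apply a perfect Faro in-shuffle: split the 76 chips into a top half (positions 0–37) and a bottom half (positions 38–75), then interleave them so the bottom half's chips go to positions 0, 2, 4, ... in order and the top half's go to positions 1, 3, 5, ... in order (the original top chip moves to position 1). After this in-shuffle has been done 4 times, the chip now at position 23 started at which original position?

39

Work backwards from position 23, undoing one in-shuffle at a time:
23 ← 11 ← 5 ← 2 ← 39
So the chip now at position 23 started at position 39.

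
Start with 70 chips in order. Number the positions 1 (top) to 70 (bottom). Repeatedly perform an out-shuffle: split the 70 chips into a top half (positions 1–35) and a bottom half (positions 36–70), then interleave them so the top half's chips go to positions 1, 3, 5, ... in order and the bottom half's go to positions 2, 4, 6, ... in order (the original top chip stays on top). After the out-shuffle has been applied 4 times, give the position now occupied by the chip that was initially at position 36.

9

Track the chip's position through each out-shuffle:
36 → 2 → 3 → 5 → 9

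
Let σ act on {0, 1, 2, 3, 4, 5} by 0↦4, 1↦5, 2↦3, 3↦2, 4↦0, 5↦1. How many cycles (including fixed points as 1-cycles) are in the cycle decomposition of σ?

Cycle decomposition: (0 4) (1 5) (2 3).
3 cycles.

3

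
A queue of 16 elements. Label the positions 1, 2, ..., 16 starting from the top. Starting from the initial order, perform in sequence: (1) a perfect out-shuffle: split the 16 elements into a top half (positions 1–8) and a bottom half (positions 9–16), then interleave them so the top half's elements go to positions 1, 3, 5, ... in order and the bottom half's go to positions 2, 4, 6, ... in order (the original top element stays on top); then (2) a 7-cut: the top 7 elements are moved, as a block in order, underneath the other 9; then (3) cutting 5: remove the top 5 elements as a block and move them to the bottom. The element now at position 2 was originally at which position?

Undo the operations in reverse order, starting from position 2:
  undo op 3 (cut 5): 2 ← 7
  undo op 2 (cut 7): 7 ← 14
  undo op 1 (out-shuffle, from bottom half): 14 ← 15
So the element at position 2 came from original position 15.

15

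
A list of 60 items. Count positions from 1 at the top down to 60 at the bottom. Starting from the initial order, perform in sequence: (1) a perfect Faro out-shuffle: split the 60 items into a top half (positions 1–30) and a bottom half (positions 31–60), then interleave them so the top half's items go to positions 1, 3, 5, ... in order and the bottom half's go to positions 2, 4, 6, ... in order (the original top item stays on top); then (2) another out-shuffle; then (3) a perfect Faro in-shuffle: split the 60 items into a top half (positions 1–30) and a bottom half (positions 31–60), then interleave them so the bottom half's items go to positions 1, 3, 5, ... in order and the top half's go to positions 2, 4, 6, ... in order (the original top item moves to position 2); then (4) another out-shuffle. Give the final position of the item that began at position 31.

Track the item from position 31 forward through each operation:
  after op 1 (out-shuffle): 31 → 2
  after op 2 (out-shuffle): 2 → 3
  after op 3 (in-shuffle): 3 → 6
  after op 4 (out-shuffle): 6 → 11

11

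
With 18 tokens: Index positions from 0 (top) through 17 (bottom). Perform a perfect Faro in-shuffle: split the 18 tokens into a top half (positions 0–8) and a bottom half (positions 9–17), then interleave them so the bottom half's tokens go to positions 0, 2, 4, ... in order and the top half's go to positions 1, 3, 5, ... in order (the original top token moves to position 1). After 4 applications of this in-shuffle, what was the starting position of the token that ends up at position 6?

3

Work backwards from position 6, undoing one in-shuffle at a time:
6 ← 12 ← 15 ← 7 ← 3
So the token now at position 6 started at position 3.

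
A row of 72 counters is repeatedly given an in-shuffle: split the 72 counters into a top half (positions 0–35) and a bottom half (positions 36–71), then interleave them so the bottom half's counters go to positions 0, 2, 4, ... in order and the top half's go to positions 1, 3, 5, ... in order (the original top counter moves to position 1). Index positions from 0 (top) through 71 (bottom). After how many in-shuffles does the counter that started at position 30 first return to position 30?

Follow position 30 under repeated in-shuffles:
30 → 61 → 50 → 28 → 57 → 42 → 12 → 25 → 51 → 30
It first returns after 9 in-shuffles.

9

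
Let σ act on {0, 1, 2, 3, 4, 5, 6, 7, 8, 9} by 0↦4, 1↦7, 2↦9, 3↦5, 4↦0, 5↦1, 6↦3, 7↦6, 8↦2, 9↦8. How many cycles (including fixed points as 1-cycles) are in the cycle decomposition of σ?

3

Cycle decomposition: (0 4) (1 7 6 3 5) (2 9 8).
3 cycles.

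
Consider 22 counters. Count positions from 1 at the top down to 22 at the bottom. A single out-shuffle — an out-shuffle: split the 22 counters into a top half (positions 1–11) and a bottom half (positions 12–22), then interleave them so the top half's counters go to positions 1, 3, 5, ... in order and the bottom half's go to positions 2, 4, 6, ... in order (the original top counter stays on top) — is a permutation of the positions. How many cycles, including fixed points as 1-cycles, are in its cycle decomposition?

Trace each unvisited position around until it returns:
(1) (2 3 5 9 17 12) (4 7 13) (6 11 21 20 18 14) (8 15) (10 19 16) (22)
7 cycles in total.

7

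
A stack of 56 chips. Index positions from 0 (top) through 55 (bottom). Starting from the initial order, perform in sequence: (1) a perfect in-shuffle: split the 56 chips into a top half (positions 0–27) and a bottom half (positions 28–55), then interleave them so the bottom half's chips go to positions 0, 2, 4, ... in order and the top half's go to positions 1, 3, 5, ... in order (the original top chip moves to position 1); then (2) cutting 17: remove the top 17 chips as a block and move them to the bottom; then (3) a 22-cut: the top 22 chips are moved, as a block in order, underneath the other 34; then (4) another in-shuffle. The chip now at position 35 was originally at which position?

Undo the operations in reverse order, starting from position 35:
  undo op 4 (in-shuffle, from top half): 35 ← 17
  undo op 3 (cut 22): 17 ← 39
  undo op 2 (cut 17): 39 ← 0
  undo op 1 (in-shuffle, from bottom half): 0 ← 28
So the chip at position 35 came from original position 28.

28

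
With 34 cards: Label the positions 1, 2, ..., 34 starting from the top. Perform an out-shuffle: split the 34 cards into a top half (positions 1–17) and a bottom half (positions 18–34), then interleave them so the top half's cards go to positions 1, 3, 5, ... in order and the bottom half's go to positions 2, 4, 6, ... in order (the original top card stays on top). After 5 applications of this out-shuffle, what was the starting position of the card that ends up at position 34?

34

Work backwards from position 34, undoing one out-shuffle at a time:
34 ← 34 ← 34 ← 34 ← 34 ← 34
So the card now at position 34 started at position 34.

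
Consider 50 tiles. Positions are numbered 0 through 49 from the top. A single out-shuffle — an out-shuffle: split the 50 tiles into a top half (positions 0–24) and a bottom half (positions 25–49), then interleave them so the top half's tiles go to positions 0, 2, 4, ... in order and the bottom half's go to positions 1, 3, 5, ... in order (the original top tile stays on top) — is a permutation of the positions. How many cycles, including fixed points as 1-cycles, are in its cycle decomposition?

6

Trace each unvisited position around until it returns:
(0) (1 2 4 8 16 32 ... len 21) (3 6 12 24 48 47 ... len 21) (7 14 28) (21 42 35) (49)
6 cycles in total.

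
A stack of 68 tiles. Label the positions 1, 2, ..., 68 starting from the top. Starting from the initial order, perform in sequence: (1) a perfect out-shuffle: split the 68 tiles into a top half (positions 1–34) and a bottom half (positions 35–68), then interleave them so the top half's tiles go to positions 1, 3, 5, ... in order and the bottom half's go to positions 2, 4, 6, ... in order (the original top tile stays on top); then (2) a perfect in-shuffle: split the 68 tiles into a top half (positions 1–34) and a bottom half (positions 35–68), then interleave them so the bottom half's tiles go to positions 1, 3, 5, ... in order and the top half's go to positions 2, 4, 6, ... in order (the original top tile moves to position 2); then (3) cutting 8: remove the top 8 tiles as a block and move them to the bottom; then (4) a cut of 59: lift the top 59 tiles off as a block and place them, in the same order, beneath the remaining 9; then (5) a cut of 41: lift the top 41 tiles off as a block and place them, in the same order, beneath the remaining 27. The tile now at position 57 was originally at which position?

Undo the operations in reverse order, starting from position 57:
  undo op 5 (cut 41): 57 ← 30
  undo op 4 (cut 59): 30 ← 21
  undo op 3 (cut 8): 21 ← 29
  undo op 2 (in-shuffle, from bottom half): 29 ← 49
  undo op 1 (out-shuffle, from top half): 49 ← 25
So the tile at position 57 came from original position 25.

25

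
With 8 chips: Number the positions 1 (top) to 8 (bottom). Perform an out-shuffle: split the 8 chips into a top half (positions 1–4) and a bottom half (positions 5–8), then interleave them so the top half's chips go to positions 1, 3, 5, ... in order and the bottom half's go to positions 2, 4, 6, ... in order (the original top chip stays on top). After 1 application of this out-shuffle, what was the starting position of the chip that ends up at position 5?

Work backwards from position 5, undoing one out-shuffle at a time:
5 ← 3
So the chip now at position 5 started at position 3.

3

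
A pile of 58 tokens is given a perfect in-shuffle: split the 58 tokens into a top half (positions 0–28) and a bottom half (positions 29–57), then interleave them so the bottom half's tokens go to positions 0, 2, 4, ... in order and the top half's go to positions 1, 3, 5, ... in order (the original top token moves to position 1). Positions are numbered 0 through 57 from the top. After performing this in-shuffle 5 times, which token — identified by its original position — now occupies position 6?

49

Work backwards from position 6, undoing one in-shuffle at a time:
6 ← 32 ← 45 ← 22 ← 40 ← 49
So the token now at position 6 started at position 49.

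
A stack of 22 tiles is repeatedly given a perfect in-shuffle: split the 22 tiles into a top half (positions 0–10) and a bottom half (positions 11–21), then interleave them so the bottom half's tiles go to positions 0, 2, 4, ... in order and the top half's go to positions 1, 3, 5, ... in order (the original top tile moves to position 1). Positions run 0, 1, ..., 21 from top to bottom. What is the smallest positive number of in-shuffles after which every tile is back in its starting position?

11

The in-shuffle permutes the 22 positions with cycle lengths [11, 11].
Every tile is home exactly when every cycle has completed a whole number of laps, i.e. after lcm(11) = 11 in-shuffles.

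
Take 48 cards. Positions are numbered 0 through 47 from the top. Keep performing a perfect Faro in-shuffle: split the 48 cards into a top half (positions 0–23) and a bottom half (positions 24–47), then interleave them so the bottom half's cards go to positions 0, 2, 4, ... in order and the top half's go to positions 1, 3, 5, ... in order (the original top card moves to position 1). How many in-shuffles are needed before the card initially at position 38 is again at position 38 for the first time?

21

Follow position 38 under repeated in-shuffles:
38 → 28 → 8 → 17 → 35 → 22 → 45 → 42 → ... → 38 (length 21)
It first returns after 21 in-shuffles.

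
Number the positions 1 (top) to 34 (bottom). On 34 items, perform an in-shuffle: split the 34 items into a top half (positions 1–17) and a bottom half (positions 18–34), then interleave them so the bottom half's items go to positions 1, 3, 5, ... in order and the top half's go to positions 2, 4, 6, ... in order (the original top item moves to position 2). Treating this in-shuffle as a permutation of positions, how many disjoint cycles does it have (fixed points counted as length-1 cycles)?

5

Trace each unvisited position around until it returns:
(1 2 4 8 16 32 ... len 12) (3 6 12 24 13 26 ... len 12) (5 10 20) (7 14 28 21) (15 30 25)
5 cycles in total.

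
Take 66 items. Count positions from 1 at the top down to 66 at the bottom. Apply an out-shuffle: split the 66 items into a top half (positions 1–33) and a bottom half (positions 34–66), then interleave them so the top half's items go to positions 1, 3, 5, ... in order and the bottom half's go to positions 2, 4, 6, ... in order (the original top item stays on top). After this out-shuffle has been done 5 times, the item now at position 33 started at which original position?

Work backwards from position 33, undoing one out-shuffle at a time:
33 ← 17 ← 9 ← 5 ← 3 ← 2
So the item now at position 33 started at position 2.

2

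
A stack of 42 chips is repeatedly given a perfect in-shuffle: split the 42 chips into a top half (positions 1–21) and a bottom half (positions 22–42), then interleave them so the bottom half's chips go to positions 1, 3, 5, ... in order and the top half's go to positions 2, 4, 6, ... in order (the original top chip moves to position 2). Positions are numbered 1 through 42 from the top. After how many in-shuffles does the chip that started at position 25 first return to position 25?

14

Follow position 25 under repeated in-shuffles:
25 → 7 → 14 → 28 → 13 → 26 → 9 → 18 → 36 → 29 → 15 → 30 → 17 → 34 → 25
It first returns after 14 in-shuffles.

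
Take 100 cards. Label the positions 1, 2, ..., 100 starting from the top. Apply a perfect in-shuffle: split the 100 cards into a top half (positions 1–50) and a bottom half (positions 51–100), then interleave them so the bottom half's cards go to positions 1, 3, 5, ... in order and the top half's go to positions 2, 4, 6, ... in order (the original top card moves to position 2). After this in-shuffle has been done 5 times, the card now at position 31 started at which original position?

Work backwards from position 31, undoing one in-shuffle at a time:
31 ← 66 ← 33 ← 67 ← 84 ← 42
So the card now at position 31 started at position 42.

42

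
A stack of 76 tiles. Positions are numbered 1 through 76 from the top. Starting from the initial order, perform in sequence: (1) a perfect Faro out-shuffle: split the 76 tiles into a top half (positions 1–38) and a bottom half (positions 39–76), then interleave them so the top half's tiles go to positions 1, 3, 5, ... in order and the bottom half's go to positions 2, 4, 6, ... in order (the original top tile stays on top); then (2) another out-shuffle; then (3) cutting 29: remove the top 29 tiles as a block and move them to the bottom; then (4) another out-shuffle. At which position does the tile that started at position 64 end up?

Track the tile from position 64 forward through each operation:
  after op 1 (out-shuffle): 64 → 52
  after op 2 (out-shuffle): 52 → 28
  after op 3 (cut 29): 28 → 75
  after op 4 (out-shuffle): 75 → 74

74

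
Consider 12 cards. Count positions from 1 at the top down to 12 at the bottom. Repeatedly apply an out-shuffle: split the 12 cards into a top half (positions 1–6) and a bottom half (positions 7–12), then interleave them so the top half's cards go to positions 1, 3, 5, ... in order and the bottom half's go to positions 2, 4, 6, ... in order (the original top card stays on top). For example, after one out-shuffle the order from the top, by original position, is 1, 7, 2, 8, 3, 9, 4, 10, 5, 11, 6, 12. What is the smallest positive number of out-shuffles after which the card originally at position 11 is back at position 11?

10

Follow position 11 under repeated out-shuffles:
11 → 10 → 8 → 4 → 7 → 2 → 3 → 5 → 9 → 6 → 11
It first returns after 10 out-shuffles.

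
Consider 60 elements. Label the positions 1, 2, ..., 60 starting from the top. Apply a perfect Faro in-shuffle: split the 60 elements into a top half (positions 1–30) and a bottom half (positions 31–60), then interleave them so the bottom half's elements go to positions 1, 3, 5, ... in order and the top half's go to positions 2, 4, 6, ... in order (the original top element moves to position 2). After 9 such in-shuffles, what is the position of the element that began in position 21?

16

Track the element's position through each in-shuffle:
21 → 42 → 23 → 46 → 31 → 1 → 2 → 4 → 8 → 16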